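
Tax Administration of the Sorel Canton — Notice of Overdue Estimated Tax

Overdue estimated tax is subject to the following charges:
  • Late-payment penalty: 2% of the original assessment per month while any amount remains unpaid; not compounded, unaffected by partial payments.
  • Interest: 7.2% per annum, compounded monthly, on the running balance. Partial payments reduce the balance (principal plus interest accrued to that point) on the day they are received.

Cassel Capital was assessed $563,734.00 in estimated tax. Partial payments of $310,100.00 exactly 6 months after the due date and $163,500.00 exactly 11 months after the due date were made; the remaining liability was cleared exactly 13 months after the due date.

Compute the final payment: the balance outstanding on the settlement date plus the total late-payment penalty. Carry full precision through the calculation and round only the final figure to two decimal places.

$267,065.53

Monthly rate = 7.2% ÷ 12 = 0.6%
Balance at month 6: $563,734.0000 × (1 + 0.006)^6 = $584,335.2867…
After $310,100.00 payment: $584,335.2867… − $310,100.00 = $274,235.2867…
Balance at month 11: $274,235.2867… × (1 + 0.006)^5 = $282,561.6641…
After $163,500.00 payment: $282,561.6641… − $163,500.00 = $119,061.6641…
Balance at month 13: $119,061.6641… × (1 + 0.006)^2 = $120,494.6903…
Penalty: 13 × 2% × $563,734.00 = $146,570.84
Final settlement = outstanding balance + penalty = $120,494.6903… + $146,570.84 = $267,065.53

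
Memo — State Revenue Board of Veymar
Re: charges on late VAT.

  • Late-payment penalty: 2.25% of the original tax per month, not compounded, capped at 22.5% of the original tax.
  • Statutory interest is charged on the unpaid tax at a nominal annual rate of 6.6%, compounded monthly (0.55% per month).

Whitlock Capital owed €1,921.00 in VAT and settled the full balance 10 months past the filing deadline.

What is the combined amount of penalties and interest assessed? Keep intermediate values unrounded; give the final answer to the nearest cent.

€540.53

Penalty (uncapped): 10 × 2.25% × €1,921.00 = €432.23…; cap = 22.5% × €1,921.00 = €432.23… → penalty = €432.23…
Interest: €1,921.00 × ((1 + 0.0055)^10 − 1) = €1,921.00 × 0.0563814… = €108.3087…
Penalties + interest = €432.2250 + €108.3087… = €540.53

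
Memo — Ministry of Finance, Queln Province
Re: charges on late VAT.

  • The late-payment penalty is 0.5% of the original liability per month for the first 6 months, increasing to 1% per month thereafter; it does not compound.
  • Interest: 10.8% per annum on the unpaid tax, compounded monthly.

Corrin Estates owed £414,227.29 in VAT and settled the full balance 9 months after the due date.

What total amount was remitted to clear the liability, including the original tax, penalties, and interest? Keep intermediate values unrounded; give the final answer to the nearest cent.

£473,866.94

Penalty, months 1–6: 6 × 0.5% × £414,227.29 = £12,426.82…
Penalty, months 7–9: 3 × 1% × £414,227.29 = £12,426.82…
Interest (10.8%/yr ÷ 12 = 0.9%/month): £414,227.29 × ((1 + 0.009)^9 − 1) = £34,786.0084…
Total = £414,227.29 + £24,853.6374 + £34,786.0084… = £473,866.94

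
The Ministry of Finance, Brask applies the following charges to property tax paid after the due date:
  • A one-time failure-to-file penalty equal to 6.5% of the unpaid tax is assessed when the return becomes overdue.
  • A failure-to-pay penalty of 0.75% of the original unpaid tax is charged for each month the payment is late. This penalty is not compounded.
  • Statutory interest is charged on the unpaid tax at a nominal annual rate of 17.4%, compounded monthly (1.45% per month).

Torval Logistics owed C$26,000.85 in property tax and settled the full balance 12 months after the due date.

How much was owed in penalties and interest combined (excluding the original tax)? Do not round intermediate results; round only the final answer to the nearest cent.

C$8,933.10

Failure-to-file penalty: 6.5% × C$26,000.85 = C$1,690.06…
Failure-to-pay penalty: 12 × 0.75% × C$26,000.85 = C$2,340.08…
Interest: C$26,000.85 × ((1 + 0.0145)^12 − 1) = C$26,000.85 × 0.1885696… = C$4,902.9698…
Penalties + interest = C$4,030.1318… + C$4,902.9698… = C$8,933.10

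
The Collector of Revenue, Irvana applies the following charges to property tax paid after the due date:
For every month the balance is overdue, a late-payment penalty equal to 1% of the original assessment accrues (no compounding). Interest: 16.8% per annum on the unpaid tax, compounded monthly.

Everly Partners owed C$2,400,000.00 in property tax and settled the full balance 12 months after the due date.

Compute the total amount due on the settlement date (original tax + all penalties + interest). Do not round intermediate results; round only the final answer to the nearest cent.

Late-payment penalty = 1% × C$2,400,000.00 × 12 mo = C$288,000.00
Interest (16.8%/yr ÷ 12 = 1.4%/month): C$2,400,000.00 × ((1 + 0.014)^12 − 1) = C$435,741.9094…
Total = C$2,400,000.00 + C$288,000.0000 + C$435,741.9094… = C$3,123,741.91

C$3,123,741.91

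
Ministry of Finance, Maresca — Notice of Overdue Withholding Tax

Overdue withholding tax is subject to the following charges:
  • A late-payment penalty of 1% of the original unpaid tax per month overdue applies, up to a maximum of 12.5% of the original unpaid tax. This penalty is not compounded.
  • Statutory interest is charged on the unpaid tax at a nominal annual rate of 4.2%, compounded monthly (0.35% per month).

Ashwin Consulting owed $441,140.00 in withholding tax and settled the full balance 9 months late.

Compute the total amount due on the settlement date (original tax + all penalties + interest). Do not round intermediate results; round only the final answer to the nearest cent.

Penalty: 9 × 1% × $441,140.00 = $39,702.60 (below the 12.5% cap of $55,142.50)
Interest: $441,140.00 × ((1 + 0.0035)^9 − 1) = $441,140.00 × 0.0319446… = $14,092.0499…
Total = $441,140.00 + $39,702.6000 + $14,092.0499… = $494,934.65

$494,934.65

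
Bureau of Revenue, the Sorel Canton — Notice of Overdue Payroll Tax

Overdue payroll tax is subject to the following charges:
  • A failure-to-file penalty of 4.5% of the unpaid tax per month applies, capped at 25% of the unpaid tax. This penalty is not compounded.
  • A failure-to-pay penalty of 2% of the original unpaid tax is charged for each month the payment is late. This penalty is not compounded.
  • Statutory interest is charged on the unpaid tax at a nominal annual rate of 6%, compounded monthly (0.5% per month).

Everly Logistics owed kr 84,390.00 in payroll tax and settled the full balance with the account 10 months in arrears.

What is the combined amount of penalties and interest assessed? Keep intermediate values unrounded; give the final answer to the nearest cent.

kr 42,291.22

Failure-to-file: 10 × 4.5% × kr 84,390.00 = kr 37,975.50, capped at 25% × kr 84,390.00 = kr 21,097.50
Failure-to-pay penalty: 10 × 2% × kr 84,390.00 = kr 16,878.00
Interest: kr 84,390.00 × ((1 + 0.005)^10 − 1) = kr 84,390.00 × 0.0511401… = kr 4,315.7157…
Penalties + interest = kr 37,975.5000 + kr 4,315.7157… = kr 42,291.22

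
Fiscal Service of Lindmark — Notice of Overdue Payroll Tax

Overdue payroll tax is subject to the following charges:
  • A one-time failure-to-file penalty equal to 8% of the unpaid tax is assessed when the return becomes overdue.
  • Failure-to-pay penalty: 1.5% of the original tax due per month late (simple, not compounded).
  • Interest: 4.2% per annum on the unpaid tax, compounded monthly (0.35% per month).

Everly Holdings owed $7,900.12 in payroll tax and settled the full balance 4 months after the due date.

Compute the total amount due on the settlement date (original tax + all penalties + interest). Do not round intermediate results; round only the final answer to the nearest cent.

$9,117.32

Failure-to-file penalty: 8% × $7,900.12 = $632.01…
Failure-to-pay penalty: 4 × 1.5% × $7,900.12 = $474.01…
Interest: $7,900.12 × ((1 + 0.0035)^4 − 1) = $7,900.12 × 0.0140737… = $111.1837…
Total = $7,900.12 + $1,106.0168 + $111.1837… = $9,117.32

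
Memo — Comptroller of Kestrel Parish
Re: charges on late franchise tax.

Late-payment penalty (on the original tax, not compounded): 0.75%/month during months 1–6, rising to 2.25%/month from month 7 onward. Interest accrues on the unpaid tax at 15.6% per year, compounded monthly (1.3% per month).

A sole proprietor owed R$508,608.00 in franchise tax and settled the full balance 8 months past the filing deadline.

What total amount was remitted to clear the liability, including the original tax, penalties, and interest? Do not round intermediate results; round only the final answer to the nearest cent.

Penalty, months 1–6: 6 × 0.75% × R$508,608.00 = R$22,887.36
Penalty, months 7–8: 2 × 2.25% × R$508,608.00 = R$22,887.36
Interest: R$508,608.00 × ((1 + 0.013)^8 − 1) = R$508,608.00 × 0.1088571… = R$55,365.5676…
Total = R$508,608.00 + R$45,774.7200 + R$55,365.5676… = R$609,748.29

R$609,748.29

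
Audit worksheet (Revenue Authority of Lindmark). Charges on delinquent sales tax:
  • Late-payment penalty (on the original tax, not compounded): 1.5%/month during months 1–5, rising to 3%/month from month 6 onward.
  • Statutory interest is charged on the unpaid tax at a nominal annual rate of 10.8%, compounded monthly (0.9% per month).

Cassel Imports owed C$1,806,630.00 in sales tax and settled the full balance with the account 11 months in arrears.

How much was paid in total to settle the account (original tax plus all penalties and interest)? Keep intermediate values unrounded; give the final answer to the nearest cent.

C$2,454,446.83

Penalty, months 1–5: 5 × 1.5% × C$1,806,630.00 = C$135,497.25
Penalty, months 6–11: 6 × 3% × C$1,806,630.00 = C$325,193.40
Interest: C$1,806,630.00 × ((1 + 0.009)^11 − 1) = C$1,806,630.00 × 0.1035775… = C$187,126.1785…
Total = C$1,806,630.00 + C$460,690.6500 + C$187,126.1785… = C$2,454,446.83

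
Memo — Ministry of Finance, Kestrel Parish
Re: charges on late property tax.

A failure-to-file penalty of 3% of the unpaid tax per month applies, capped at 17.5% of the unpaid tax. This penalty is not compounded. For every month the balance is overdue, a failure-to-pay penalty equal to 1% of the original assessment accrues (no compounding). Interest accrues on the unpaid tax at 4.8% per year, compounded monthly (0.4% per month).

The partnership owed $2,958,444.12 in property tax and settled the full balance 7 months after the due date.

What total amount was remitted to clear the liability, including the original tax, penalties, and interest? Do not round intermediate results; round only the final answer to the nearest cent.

Failure-to-file: 7 × 3% × $2,958,444.12 = $621,273.27…, capped at 17.5% × $2,958,444.12 = $517,727.72…
Failure-to-pay penalty = 1% × $2,958,444.12 × 7 mo = $207,091.09…
Interest: $2,958,444.12 × ((1 + 0.004)^7 − 1) = $2,958,444.12 × 0.0283382… = $83,837.1261…
Total = $2,958,444.12 + $724,818.8094 + $83,837.1261… = $3,767,100.06

$3,767,100.06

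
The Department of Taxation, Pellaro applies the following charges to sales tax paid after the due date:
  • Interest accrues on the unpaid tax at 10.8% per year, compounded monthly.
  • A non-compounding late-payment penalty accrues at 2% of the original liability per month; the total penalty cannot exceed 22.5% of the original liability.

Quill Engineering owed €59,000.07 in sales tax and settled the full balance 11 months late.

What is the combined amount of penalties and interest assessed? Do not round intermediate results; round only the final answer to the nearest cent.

Penalty: 11 × 2% × €59,000.07 = €12,980.02… (below the 22.5% cap of €13,275.02…)
Interest (10.8%/yr ÷ 12 = 0.9%/month): €59,000.07 × ((1 + 0.009)^11 − 1) = €6,111.0784…
Penalties + interest = €12,980.0154 + €6,111.0784… = €19,091.09

€19,091.09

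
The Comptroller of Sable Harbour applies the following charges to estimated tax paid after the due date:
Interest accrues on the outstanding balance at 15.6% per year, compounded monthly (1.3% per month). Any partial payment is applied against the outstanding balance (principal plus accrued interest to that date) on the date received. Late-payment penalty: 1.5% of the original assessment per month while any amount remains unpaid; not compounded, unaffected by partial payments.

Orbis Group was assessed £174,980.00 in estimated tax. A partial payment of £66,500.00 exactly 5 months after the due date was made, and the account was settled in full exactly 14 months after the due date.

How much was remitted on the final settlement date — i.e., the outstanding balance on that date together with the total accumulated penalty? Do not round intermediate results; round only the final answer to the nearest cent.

Balance at month 5: £174,980.0000 × (1 + 0.013)^5 = £186,653.2856…
After £66,500.00 payment: £186,653.2856… − £66,500.00 = £120,153.2856…
Balance at month 14: £120,153.2856… × (1 + 0.013)^9 = £134,964.8447…
Penalty: 14 × 1.5% × £174,980.00 = £36,745.80
Final settlement = outstanding balance + penalty = £134,964.8447… + £36,745.80 = £171,710.64

£171,710.64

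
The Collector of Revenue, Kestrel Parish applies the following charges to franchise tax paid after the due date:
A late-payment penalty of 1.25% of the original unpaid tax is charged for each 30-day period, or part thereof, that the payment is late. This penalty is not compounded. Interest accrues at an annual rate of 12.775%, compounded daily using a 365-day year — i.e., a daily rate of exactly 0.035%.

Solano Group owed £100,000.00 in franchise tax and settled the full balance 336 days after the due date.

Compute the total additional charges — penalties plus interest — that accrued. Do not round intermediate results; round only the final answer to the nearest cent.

Penalty periods: ⌈336/30⌉ = 12; penalty = 12 × 1.25% × £100,000.00 = £15,000.00
Interest: £100,000.00 × ((1 + 0.00035)^336 − 1) = £100,000.00 × 0.12477096… = £12,477.0961…
Penalties + interest = £15,000.0000 + £12,477.0961… = £27,477.10

£27,477.10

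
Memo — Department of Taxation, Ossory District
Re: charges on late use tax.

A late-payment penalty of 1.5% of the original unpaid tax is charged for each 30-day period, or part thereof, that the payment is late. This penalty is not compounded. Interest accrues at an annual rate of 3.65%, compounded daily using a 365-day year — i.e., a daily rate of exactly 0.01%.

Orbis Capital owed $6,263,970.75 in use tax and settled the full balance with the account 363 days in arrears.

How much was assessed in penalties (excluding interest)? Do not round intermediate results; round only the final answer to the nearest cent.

Penalty periods: ⌈363/30⌉ = 13; penalty = 13 × 1.5% × $6,263,970.75 = $1,221,474.30…

$1,221,474.30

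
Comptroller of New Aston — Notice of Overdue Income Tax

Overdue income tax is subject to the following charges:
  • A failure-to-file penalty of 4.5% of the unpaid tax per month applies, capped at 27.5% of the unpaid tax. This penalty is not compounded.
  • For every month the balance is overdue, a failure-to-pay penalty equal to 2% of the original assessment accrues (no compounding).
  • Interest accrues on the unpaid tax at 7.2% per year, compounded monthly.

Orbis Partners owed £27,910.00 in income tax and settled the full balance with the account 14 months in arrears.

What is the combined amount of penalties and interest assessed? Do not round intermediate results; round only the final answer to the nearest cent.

£17,928.15

Failure-to-file: 14 × 4.5% × £27,910.00 = £17,583.30, capped at 27.5% × £27,910.00 = £7,675.25
Failure-to-pay penalty: 14 × 2% × £27,910.00 = £7,814.80
Interest (7.2%/yr ÷ 12 = 0.6%/month): £27,910.00 × ((1 + 0.006)^14 − 1) = £2,438.1042…
Penalties + interest = £15,490.0500 + £2,438.1042… = £17,928.15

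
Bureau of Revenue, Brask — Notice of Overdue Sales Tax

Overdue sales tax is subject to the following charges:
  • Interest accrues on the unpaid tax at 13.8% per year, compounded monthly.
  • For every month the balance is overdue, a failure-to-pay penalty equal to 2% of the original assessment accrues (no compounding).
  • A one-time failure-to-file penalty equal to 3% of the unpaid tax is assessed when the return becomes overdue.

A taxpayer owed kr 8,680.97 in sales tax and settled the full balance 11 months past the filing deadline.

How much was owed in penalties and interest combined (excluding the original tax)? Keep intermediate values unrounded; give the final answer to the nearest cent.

Failure-to-file penalty: 3% × kr 8,680.97 = kr 260.43…
Failure-to-pay penalty: 11 × 2% × kr 8,680.97 = kr 1,909.81…
Interest (13.8%/yr ÷ 12 = 1.15%/month): kr 8,680.97 × ((1 + 0.0115)^11 − 1) = kr 1,163.5153…
Penalties + interest = kr 2,170.2425 + kr 1,163.5153… = kr 3,333.76

kr 3,333.76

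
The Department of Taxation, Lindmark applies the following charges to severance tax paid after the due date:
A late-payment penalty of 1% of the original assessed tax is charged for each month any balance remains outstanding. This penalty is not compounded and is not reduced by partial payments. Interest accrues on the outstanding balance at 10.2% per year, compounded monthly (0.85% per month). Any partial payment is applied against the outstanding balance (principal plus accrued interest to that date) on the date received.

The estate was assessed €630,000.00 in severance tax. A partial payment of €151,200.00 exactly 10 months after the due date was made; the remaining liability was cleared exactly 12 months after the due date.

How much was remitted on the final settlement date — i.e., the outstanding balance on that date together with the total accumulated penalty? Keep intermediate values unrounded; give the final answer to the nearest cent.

Balance at month 10: €630,000.0000 × (1 + 0.0085)^10 = €685,645.4131…
After €151,200.00 payment: €685,645.4131… − €151,200.00 = €534,445.4131…
Balance at month 12: €534,445.4131… × (1 + 0.0085)^2 = €543,569.5988…
Penalty: 12 × 1% × €630,000.00 = €75,600.00
Final settlement = outstanding balance + penalty = €543,569.5988… + €75,600.00 = €619,169.60

€619,169.60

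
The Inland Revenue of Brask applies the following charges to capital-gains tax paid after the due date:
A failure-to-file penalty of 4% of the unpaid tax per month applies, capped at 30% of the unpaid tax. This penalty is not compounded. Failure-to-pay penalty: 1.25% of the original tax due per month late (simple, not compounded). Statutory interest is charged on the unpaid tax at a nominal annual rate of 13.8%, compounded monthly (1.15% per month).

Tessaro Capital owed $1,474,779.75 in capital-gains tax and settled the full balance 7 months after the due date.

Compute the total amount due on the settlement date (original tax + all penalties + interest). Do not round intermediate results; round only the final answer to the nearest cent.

$2,139,656.32

Failure-to-file: 7 × 4% × $1,474,779.75 = $412,938.33 (under the 30% cap)
Failure-to-pay penalty = 1.25% × $1,474,779.75 × 7 mo = $129,043.23…
Interest: $1,474,779.75 × ((1 + 0.0115)^7 − 1) = $1,474,779.75 × 0.0833311… = $122,895.0144…
Total = $1,474,779.75 + $541,981.5581… + $122,895.0144… = $2,139,656.32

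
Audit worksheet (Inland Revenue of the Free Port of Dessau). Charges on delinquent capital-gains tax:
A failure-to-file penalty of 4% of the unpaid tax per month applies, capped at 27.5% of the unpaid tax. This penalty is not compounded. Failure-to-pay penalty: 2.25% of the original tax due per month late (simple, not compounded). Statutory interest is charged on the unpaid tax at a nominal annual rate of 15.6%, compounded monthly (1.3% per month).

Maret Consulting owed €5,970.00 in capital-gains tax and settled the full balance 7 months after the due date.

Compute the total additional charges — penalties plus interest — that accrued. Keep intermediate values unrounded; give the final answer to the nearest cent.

€3,146.95

Failure-to-file: 7 × 4% × €5,970.00 = €1,671.60, capped at 27.5% × €5,970.00 = €1,641.75
Failure-to-pay penalty: 7 × 2.25% × €5,970.00 = €940.28…
Interest: €5,970.00 × ((1 + 0.013)^7 − 1) = €5,970.00 × 0.0946269… = €564.9226…
Penalties + interest = €2,582.0250 + €564.9226… = €3,146.95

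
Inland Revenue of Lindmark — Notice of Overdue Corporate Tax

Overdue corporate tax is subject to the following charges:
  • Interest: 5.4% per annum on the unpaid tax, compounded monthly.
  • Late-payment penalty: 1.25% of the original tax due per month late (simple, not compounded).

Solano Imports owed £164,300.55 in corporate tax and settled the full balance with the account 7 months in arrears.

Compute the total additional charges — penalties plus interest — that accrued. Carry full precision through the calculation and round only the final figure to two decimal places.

Late-payment penalty: 7 × 1.25% × £164,300.55 = £14,376.30…
Interest (5.4%/yr ÷ 12 = 0.45%/month): £164,300.55 × ((1 + 0.0045)^7 − 1) = £5,245.8625…
Penalties + interest = £14,376.2981… + £5,245.8625… = £19,622.16

£19,622.16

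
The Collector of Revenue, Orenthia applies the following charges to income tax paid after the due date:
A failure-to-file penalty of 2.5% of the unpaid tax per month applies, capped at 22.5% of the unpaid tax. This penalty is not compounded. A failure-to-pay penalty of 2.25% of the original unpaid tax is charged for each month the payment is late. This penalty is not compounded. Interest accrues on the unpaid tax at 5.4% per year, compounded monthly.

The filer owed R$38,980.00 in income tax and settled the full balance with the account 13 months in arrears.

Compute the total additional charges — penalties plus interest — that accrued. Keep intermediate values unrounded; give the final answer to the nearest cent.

R$22,515.08

Failure-to-file: 13 × 2.5% × R$38,980.00 = R$12,668.50, capped at 22.5% × R$38,980.00 = R$8,770.50
Failure-to-pay penalty: 13 × 2.25% × R$38,980.00 = R$11,401.65
Interest (5.4%/yr ÷ 12 = 0.45%/month): R$38,980.00 × ((1 + 0.0045)^13 − 1) = R$2,342.9263…
Penalties + interest = R$20,172.1500 + R$2,342.9263… = R$22,515.08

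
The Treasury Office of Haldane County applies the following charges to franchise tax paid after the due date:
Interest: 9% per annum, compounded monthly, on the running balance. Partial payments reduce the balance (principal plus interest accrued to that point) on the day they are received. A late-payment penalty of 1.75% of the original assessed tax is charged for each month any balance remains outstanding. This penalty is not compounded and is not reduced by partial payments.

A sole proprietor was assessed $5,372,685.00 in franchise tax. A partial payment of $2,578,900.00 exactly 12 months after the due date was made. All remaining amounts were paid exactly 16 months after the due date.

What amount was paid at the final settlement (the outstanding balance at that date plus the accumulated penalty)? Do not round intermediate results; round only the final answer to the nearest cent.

Monthly rate = 9% ÷ 12 = 0.75%
Balance at month 12: $5,372,685.0000 × (1 + 0.0075)^12 = $5,876,679.9120…
After $2,578,900.00 payment: $5,876,679.9120… − $2,578,900.00 = $3,297,779.9120…
Balance at month 16: $3,297,779.9120… × (1 + 0.0075)^4 = $3,397,831.8855…
Penalty: 16 × 1.75% × $5,372,685.00 = $1,504,351.80
Final settlement = outstanding balance + penalty = $3,397,831.8855… + $1,504,351.80 = $4,902,183.69

$4,902,183.69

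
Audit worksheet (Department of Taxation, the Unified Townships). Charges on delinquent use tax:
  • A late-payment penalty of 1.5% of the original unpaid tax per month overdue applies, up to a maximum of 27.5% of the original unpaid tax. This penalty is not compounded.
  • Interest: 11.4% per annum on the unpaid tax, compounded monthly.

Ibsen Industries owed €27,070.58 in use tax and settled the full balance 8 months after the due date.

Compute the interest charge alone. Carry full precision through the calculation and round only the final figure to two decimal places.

€2,127.09

Interest (11.4%/yr ÷ 12 = 0.95%/month): €27,070.58 × ((1 + 0.0095)^8 − 1) = €2,127.0867…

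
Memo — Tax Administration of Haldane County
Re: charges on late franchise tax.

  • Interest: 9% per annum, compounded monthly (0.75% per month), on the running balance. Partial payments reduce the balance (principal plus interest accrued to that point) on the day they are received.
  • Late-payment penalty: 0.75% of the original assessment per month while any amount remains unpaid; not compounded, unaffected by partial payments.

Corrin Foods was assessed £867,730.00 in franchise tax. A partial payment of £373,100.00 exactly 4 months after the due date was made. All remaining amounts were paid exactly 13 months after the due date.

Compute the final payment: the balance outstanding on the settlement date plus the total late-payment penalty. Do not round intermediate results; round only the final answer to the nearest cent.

£641,798.05

Balance at month 4: £867,730.0000 × (1 + 0.0075)^4 = £894,056.2259…
After £373,100.00 payment: £894,056.2259… − £373,100.00 = £520,956.2259…
Balance at month 13: £520,956.2259… × (1 + 0.0075)^9 = £557,194.3782…
Penalty: 13 × 0.75% × £867,730.00 = £84,603.68…
Final settlement = outstanding balance + penalty = £557,194.3782… + £84,603.68… = £641,798.05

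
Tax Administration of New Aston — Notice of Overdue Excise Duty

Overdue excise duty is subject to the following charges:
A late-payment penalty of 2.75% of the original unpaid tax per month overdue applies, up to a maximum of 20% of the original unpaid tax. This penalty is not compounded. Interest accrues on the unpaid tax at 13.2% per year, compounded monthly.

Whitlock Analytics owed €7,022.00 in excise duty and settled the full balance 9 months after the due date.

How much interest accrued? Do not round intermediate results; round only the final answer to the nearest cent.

€726.56

Interest (13.2%/yr ÷ 12 = 1.1%/month): €7,022.00 × ((1 + 0.011)^9 − 1) = €726.5640…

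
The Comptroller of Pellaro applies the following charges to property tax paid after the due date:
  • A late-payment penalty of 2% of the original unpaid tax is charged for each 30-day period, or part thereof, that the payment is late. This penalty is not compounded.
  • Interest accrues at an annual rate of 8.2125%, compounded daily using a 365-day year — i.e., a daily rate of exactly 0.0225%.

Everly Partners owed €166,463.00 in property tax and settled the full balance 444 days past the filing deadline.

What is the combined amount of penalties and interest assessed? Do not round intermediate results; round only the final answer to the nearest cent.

€67,425.50

Penalty periods: ⌈444/30⌉ = 15; penalty = 15 × 2% × €166,463.00 = €49,938.90
Interest: €166,463.00 × ((1 + 0.000225)^444 − 1) = €166,463.00 × 0.10504799… = €17,486.6034…
Penalties + interest = €49,938.9000 + €17,486.6034… = €67,425.50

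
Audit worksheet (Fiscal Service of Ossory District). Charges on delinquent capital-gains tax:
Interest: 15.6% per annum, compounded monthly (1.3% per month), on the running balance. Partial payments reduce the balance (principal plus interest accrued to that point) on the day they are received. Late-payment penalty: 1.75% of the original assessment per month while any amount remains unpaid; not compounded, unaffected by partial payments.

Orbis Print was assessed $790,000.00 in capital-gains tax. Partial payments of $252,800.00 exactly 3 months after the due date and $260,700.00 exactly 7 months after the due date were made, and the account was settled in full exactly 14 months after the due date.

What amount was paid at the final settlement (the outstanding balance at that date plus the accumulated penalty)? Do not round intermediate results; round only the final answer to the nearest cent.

$563,370.89

Balance at month 3: $790,000.0000 × (1 + 0.013)^3 = $821,212.2656…
After $252,800.00 payment: $821,212.2656… − $252,800.00 = $568,412.2656…
Balance at month 7: $568,412.2656… × (1 + 0.013)^4 = $598,551.0849…
After $260,700.00 payment: $598,551.0849… − $260,700.00 = $337,851.0849…
Balance at month 14: $337,851.0849… × (1 + 0.013)^7 = $369,820.8866…
Penalty: 14 × 1.75% × $790,000.00 = $193,550.00
Final settlement = outstanding balance + penalty = $369,820.8866… + $193,550.00 = $563,370.89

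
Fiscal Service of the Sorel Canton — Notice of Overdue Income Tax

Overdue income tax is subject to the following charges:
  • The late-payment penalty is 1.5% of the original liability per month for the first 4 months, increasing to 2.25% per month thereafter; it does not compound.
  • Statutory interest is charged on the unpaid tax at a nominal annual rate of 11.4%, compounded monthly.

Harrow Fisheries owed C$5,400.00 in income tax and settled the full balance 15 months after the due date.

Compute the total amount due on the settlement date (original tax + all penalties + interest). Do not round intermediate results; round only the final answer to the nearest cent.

Penalty, months 1–4: 4 × 1.5% × C$5,400.00 = C$324.00
Penalty, months 5–15: 11 × 2.25% × C$5,400.00 = C$1,336.50
Interest (11.4%/yr ÷ 12 = 0.95%/month): C$5,400.00 × ((1 + 0.0095)^15 − 1) = C$822.8396…
Total = C$5,400.00 + C$1,660.5000 + C$822.8396… = C$7,883.34

C$7,883.34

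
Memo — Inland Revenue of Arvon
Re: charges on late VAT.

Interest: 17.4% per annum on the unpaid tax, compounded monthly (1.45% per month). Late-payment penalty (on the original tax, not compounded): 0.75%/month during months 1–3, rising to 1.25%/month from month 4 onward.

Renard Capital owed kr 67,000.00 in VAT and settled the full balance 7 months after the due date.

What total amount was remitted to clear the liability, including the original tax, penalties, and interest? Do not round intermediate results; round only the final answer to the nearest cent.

Penalty, months 1–3: 3 × 0.75% × kr 67,000.00 = kr 1,507.50
Penalty, months 4–7: 4 × 1.25% × kr 67,000.00 = kr 3,350.00
Interest: kr 67,000.00 × ((1 + 0.0145)^7 − 1) = kr 67,000.00 × 0.1060235… = kr 7,103.5753…
Total = kr 67,000.00 + kr 4,857.5000 + kr 7,103.5753… = kr 78,961.08

kr 78,961.08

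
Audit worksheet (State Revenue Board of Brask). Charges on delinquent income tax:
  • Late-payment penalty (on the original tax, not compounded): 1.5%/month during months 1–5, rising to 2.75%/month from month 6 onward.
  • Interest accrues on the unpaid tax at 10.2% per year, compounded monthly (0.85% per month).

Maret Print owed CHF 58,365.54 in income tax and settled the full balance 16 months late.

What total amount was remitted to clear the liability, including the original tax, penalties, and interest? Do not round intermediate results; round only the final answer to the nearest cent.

Penalty, months 1–5: 5 × 1.5% × CHF 58,365.54 = CHF 4,377.42…
Penalty, months 6–16: 11 × 2.75% × CHF 58,365.54 = CHF 17,655.58…
Interest: CHF 58,365.54 × ((1 + 0.0085)^16 − 1) = CHF 58,365.54 × 0.1450236… = CHF 8,464.3812…
Total = CHF 58,365.54 + CHF 22,032.9914… + CHF 8,464.3812… = CHF 88,862.91

CHF 88,862.91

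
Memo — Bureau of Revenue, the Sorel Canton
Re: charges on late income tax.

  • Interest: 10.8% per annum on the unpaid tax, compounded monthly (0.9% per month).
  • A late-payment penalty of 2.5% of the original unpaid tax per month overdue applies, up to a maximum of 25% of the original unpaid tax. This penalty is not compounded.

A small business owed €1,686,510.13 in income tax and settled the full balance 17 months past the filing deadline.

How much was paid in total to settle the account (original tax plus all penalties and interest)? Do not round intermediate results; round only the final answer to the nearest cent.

Penalty (uncapped): 17 × 2.5% × €1,686,510.13 = €716,766.81…; cap = 25% × €1,686,510.13 = €421,627.53… → penalty = €421,627.53…
Interest: €1,686,510.13 × ((1 + 0.009)^17 − 1) = €1,686,510.13 × 0.1645277… = €277,477.6449…
Total = €1,686,510.13 + €421,627.5325 + €277,477.6449… = €2,385,615.31

€2,385,615.31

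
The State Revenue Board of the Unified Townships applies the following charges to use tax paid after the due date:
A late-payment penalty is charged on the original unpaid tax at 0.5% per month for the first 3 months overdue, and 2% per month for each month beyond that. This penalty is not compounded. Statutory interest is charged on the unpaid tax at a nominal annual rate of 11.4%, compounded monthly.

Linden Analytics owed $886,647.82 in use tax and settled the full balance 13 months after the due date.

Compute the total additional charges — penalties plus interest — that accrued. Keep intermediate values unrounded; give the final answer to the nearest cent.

Penalty, months 1–3: 3 × 0.5% × $886,647.82 = $13,299.72…
Penalty, months 4–13: 10 × 2% × $886,647.82 = $177,329.56…
Interest (11.4%/yr ÷ 12 = 0.95%/month): $886,647.82 × ((1 + 0.0095)^13 − 1) = $115,965.2304…
Penalties + interest = $190,629.2813 + $115,965.2304… = $306,594.51

$306,594.51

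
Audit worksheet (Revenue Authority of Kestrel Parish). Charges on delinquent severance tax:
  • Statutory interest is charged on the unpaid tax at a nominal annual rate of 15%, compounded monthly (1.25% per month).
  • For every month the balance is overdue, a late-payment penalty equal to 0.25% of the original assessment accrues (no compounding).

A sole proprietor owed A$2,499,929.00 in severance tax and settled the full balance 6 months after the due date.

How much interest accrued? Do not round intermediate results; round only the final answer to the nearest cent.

Interest: A$2,499,929.00 × ((1 + 0.0125)^6 − 1) = A$2,499,929.00 × 0.0773832… = A$193,452.4572…

A$193,452.46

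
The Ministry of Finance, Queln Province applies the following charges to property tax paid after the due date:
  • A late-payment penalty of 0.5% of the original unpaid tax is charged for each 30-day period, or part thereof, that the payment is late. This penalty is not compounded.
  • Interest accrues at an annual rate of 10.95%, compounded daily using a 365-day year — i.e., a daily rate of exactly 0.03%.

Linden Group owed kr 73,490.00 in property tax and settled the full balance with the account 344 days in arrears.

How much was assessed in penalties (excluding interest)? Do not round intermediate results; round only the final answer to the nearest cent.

kr 4,409.40

Penalty periods: ⌈344/30⌉ = 12; penalty = 12 × 0.5% × kr 73,490.00 = kr 4,409.40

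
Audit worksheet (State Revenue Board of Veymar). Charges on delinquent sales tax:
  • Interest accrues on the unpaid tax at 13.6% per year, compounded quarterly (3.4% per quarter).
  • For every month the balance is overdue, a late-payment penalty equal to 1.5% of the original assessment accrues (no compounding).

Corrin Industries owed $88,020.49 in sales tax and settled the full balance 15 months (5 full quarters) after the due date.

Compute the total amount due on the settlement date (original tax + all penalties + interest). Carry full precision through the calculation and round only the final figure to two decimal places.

Late-payment penalty = 1.5% × $88,020.49 × 15 mo = $19,804.61…
Interest: $88,020.49 × ((1 + 0.034)^5 − 1) = $88,020.49 × 0.1819598… = $16,016.1879…
Total = $88,020.49 + $19,804.6103… + $16,016.1879… = $123,841.29

$123,841.29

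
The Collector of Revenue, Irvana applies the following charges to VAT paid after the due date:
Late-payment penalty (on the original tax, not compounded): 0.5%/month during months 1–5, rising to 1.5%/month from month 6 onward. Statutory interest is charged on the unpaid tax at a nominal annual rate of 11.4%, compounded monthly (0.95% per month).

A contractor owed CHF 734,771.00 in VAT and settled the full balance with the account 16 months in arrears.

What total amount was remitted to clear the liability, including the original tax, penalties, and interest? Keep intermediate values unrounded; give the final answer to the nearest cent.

CHF 994,384.18

Penalty, months 1–5: 5 × 0.5% × CHF 734,771.00 = CHF 18,369.28…
Penalty, months 6–16: 11 × 1.5% × CHF 734,771.00 = CHF 121,237.22…
Interest: CHF 734,771.00 × ((1 + 0.0095)^16 − 1) = CHF 734,771.00 × 0.1633253… = CHF 120,006.6925…
Total = CHF 734,771.00 + CHF 139,606.4900 + CHF 120,006.6925… = CHF 994,384.18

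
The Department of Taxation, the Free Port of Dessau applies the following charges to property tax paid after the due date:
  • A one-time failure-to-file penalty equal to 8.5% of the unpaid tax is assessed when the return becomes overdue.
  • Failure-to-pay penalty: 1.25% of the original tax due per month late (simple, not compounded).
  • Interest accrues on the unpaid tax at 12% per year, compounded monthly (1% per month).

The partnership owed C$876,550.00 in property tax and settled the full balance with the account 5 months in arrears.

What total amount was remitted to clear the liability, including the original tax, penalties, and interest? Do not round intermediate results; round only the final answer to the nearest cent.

C$1,050,553.98

Failure-to-file penalty: 8.5% × C$876,550.00 = C$74,506.75
Failure-to-pay penalty = 1.25% × C$876,550.00 × 5 mo = C$54,784.38…
Interest: C$876,550.00 × ((1 + 0.01)^5 − 1) = C$876,550.00 × 0.0510101… = C$44,712.8594…
Total = C$876,550.00 + C$129,291.1250 + C$44,712.8594… = C$1,050,553.98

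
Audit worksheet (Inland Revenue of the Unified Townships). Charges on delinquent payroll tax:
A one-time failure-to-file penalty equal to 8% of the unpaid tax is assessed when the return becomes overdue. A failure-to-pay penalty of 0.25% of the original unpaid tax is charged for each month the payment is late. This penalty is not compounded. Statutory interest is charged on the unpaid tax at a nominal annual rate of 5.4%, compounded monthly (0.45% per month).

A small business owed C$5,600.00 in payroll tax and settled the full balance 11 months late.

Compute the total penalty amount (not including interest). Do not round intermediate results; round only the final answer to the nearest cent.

Failure-to-file penalty: 8% × C$5,600.00 = C$448.00
Failure-to-pay penalty = 0.25% × C$5,600.00 × 11 mo = C$154.00
Total penalty = C$448.00 + C$154.00 = C$602.00

C$602.00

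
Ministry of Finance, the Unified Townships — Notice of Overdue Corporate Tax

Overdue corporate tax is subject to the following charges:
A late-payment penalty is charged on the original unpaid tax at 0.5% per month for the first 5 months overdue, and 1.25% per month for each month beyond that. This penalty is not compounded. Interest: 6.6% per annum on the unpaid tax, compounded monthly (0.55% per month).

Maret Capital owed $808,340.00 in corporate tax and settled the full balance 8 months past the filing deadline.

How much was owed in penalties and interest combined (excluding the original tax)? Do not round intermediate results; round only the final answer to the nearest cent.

$86,780.46

Penalty, months 1–5: 5 × 0.5% × $808,340.00 = $20,208.50
Penalty, months 6–8: 3 × 1.25% × $808,340.00 = $30,312.75
Interest: $808,340.00 × ((1 + 0.0055)^8 − 1) = $808,340.00 × 0.0448564… = $36,259.2073…
Penalties + interest = $50,521.2500 + $36,259.2073… = $86,780.46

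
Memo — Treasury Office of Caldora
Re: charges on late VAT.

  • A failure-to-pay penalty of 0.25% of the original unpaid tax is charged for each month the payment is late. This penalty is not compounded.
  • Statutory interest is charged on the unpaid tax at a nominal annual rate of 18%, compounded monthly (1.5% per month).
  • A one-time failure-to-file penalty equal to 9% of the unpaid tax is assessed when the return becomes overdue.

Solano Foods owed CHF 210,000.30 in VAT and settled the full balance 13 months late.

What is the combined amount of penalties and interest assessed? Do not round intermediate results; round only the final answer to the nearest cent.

Failure-to-file penalty: 9% × CHF 210,000.30 = CHF 18,900.03…
Failure-to-pay penalty: 13 × 0.25% × CHF 210,000.30 = CHF 6,825.01…
Interest: CHF 210,000.30 × ((1 + 0.015)^13 − 1) = CHF 210,000.30 × 0.2135524… = CHF 44,846.0773…
Penalties + interest = CHF 25,725.0368… + CHF 44,846.0773… = CHF 70,571.11

CHF 70,571.11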